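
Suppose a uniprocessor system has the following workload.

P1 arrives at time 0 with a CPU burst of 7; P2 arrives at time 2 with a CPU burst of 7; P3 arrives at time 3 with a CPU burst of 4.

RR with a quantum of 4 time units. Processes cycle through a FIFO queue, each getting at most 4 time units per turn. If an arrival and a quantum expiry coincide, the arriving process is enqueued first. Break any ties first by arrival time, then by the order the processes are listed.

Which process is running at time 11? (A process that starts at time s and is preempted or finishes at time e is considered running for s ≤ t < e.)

Timeline: | P1 0-4 | P2 4-8 | P3 8-12 | P1 12-15 | P2 15-18 |
Completion: P1=15  P2=18  P3=12

P3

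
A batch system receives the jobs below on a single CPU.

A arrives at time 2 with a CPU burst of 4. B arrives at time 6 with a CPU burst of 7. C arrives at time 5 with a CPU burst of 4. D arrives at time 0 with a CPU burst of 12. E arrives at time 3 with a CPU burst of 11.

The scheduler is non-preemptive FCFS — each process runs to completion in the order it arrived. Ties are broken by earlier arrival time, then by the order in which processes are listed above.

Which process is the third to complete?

Gantt: | D 0-12 | A 12-16 | E 16-27 | C 27-31 | B 31-38 |
Completion: A=16  B=38  C=31  D=12  E=27
Turnaround (C−A): A=14  B=32  C=26  D=12  E=24
Finish order: D → A → E → C → B

E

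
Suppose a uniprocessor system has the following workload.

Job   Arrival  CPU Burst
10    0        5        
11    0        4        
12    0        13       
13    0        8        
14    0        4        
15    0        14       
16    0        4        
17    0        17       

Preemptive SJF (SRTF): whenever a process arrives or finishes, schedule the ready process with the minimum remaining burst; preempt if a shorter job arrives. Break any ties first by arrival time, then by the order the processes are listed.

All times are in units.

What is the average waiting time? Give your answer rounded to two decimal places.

19.50

Gantt: | 11 0-4 | 14 4-8 | 16 8-12 | 10 12-17 | 13 17-25 | 12 25-38 | 15 38-52 | 17 52-69 |
Completion: 10=17  11=4  12=38  13=25  14=8  15=52  16=12  17=69
Turnaround (C−A): 10=17  11=4  12=38  13=25  14=8  15=52  16=12  17=69
Waiting times: 10=12, 11=0, 12=25, 13=17, 14=4, 15=38, 16=8, 17=52
Average waiting = (12+0+25+17+4+38+8+52) / 8 = 156/8 = 19.50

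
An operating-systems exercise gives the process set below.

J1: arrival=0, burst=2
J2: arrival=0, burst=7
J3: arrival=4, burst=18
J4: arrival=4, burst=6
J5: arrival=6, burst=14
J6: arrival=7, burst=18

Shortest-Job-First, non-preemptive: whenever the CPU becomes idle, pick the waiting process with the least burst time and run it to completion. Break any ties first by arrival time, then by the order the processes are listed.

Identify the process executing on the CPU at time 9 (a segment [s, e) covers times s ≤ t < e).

Schedule: | J1 0-2 | J2 2-9 | J4 9-15 | J5 15-29 | J3 29-47 | J6 47-65 |
Completion: J1=2  J2=9  J3=47  J4=15  J5=29  J6=65
Turnaround (C−A): J1=2  J2=9  J3=43  J4=11  J5=23  J6=58

J4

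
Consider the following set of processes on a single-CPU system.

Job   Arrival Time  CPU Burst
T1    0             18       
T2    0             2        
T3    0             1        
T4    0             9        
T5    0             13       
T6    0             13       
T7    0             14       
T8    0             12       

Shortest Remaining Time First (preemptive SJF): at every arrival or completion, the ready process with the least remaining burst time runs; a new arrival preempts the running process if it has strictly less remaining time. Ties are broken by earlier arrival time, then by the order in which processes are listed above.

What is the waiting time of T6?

Schedule: | T3 0-1 | T2 1-3 | T4 3-12 | T8 12-24 | T5 24-37 | T6 37-50 | T7 50-64 | T1 64-82 |
Completion: T1=82  T2=3  T3=1  T4=12  T5=37  T6=50  T7=64  T8=24
Waiting(T6) = turnaround − burst = 50 − 13 = 37

37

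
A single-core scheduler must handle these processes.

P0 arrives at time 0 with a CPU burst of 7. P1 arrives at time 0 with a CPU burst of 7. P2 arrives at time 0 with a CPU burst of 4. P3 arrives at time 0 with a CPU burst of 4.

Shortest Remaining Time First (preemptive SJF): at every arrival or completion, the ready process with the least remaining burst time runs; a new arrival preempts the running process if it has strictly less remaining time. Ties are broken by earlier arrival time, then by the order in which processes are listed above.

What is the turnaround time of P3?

Gantt: | P2 0-4 | P3 4-8 | P0 8-15 | P1 15-22 |
Completion: P0=15  P1=22  P2=4  P3=8
Turnaround(P3) = completion − arrival = 8 − 0 = 8

8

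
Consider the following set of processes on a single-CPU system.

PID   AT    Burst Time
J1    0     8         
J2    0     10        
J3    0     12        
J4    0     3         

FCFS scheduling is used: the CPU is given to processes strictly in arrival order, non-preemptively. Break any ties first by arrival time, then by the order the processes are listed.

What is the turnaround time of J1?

Gantt: | J1 0-8 | J2 8-18 | J3 18-30 | J4 30-33 |
Completion: J1=8  J2=18  J3=30  J4=33
Turnaround (C−A): J1=8  J2=18  J3=30  J4=33
Turnaround(J1) = completion − arrival = 8 − 0 = 8

8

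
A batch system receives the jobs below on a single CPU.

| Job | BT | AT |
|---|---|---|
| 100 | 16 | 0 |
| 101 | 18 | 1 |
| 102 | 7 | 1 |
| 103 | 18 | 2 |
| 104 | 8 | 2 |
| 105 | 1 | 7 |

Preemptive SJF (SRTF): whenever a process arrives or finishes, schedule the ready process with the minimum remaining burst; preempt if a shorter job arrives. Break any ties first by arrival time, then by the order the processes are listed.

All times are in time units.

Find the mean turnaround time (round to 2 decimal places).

28.50

Gantt: | 100 0-1 | 102 1-8 | 105 8-9 | 104 9-17 | 100 17-32 | 101 32-50 | 103 50-68 |
Completion: 100=32  101=50  102=8  103=68  104=17  105=9
Turnaround (C−A): 100=32  101=49  102=7  103=66  104=15  105=2
Turnaround times: 100=32, 101=49, 102=7, 103=66, 104=15, 105=2
Average turnaround = (32+49+7+66+15+2) / 6 = 171/6 = 28.50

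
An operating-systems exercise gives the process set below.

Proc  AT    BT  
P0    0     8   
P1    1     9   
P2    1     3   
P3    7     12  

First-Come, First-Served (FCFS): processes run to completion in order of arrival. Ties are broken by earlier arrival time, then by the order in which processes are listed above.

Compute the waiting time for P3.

Timeline: | P0 0-8 | P1 8-17 | P2 17-20 | P3 20-32 |
Completion: P0=8  P1=17  P2=20  P3=32
Turnaround (C−A): P0=8  P1=16  P2=19  P3=25
Waiting(P3) = turnaround − burst = 25 − 12 = 13

13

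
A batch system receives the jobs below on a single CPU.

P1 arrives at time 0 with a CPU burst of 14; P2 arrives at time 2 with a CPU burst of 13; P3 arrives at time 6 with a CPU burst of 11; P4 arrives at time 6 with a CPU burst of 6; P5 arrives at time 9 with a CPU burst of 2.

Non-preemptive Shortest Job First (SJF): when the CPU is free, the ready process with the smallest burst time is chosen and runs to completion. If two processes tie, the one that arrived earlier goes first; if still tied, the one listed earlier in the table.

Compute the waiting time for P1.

0

Gantt: | P1 0-14 | P5 14-16 | P4 16-22 | P3 22-33 | P2 33-46 |
Completion: P1=14  P2=46  P3=33  P4=22  P5=16
Turnaround (C−A): P1=14  P2=44  P3=27  P4=16  P5=7
Waiting(P1) = turnaround − burst = 14 − 14 = 0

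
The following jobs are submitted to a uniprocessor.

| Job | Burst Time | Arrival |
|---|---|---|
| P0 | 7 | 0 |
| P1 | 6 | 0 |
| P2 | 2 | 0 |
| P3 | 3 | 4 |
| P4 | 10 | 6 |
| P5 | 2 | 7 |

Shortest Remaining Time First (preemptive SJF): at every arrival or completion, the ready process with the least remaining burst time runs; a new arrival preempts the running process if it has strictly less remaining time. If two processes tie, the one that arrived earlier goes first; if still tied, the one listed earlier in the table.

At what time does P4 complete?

30

Gantt: | P2 0-2 | P1 2-4 | P3 4-7 | P5 7-9 | P1 9-13 | P0 13-20 | P4 20-30 |
Completion: P0=20  P1=13  P2=2  P3=7  P4=30  P5=9
Turnaround (C−A): P0=20  P1=13  P2=2  P3=3  P4=24  P5=2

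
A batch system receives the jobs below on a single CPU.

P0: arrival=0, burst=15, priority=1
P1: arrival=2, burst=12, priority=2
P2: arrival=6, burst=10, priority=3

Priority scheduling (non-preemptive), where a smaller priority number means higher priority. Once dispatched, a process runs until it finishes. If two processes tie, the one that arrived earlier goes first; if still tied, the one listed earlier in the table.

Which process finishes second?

P1

Timeline: | P0 0-15 | P1 15-27 | P2 27-37 |
Completion: P0=15  P1=27  P2=37
Turnaround (C−A): P0=15  P1=25  P2=31
Finish order: P0 → P1 → P2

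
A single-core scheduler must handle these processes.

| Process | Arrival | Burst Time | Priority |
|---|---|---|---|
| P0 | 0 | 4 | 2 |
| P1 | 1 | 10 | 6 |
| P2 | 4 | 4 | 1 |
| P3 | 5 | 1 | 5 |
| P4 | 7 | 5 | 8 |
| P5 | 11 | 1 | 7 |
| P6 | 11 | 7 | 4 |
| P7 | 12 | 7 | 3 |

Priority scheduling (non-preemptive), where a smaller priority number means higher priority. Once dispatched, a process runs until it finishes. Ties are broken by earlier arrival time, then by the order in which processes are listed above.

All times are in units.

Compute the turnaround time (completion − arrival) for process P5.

23

Schedule: | P0 0-4 | P2 4-8 | P3 8-9 | P1 9-19 | P7 19-26 | P6 26-33 | P5 33-34 | P4 34-39 |
Completion: P0=4  P1=19  P2=8  P3=9  P4=39  P5=34  P6=33  P7=26
Turnaround (C−A): P0=4  P1=18  P2=4  P3=4  P4=32  P5=23  P6=22  P7=14
Turnaround(P5) = completion − arrival = 34 − 11 = 23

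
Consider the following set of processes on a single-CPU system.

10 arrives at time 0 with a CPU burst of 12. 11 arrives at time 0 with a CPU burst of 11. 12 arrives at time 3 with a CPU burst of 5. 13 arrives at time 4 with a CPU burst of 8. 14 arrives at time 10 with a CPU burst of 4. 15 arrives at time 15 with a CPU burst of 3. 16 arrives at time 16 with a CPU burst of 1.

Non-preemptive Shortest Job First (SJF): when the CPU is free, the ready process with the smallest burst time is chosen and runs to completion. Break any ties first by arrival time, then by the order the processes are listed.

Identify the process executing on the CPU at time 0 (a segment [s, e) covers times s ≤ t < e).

11

Schedule: | 11 0-11 | 14 11-15 | 15 15-18 | 16 18-19 | 12 19-24 | 13 24-32 | 10 32-44 |
Completion: 10=44  11=11  12=24  13=32  14=15  15=18  16=19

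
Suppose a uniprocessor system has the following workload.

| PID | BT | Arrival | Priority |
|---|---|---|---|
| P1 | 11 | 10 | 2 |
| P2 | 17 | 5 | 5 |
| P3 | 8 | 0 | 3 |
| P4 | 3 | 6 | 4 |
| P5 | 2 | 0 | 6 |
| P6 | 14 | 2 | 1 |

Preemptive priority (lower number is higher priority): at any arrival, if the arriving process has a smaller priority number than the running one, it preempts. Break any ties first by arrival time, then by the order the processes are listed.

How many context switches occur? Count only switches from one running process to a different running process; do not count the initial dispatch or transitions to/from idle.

6

Schedule: | P3 0-2 | P6 2-16 | P1 16-27 | P3 27-33 | P4 33-36 | P2 36-53 | P5 53-55 |
Completion: P1=27  P2=53  P3=33  P4=36  P5=55  P6=16
Turnaround (C−A): P1=17  P2=48  P3=33  P4=30  P5=55  P6=14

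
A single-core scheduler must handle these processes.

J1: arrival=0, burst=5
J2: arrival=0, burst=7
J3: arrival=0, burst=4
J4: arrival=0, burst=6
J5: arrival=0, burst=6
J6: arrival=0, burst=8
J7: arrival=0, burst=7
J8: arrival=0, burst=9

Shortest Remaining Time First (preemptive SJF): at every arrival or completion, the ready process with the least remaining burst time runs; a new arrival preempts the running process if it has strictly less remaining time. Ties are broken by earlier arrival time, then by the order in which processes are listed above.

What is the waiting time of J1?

Schedule: | J3 0-4 | J1 4-9 | J4 9-15 | J5 15-21 | J2 21-28 | J7 28-35 | J6 35-43 | J8 43-52 |
Completion: J1=9  J2=28  J3=4  J4=15  J5=21  J6=43  J7=35  J8=52
Turnaround (C−A): J1=9  J2=28  J3=4  J4=15  J5=21  J6=43  J7=35  J8=52
Waiting(J1) = turnaround − burst = 9 − 5 = 4

4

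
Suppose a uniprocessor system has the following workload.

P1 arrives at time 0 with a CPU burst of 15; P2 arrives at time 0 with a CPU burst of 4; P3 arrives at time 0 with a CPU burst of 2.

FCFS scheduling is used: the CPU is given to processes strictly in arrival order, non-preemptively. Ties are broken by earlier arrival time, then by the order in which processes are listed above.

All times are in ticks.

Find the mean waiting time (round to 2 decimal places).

Timeline: | P1 0-15 | P2 15-19 | P3 19-21 |
Completion: P1=15  P2=19  P3=21
Turnaround (C−A): P1=15  P2=19  P3=21
Waiting times: P1=0, P2=15, P3=19
Average waiting = (0+15+19) / 3 = 34/3 = 11.33

11.33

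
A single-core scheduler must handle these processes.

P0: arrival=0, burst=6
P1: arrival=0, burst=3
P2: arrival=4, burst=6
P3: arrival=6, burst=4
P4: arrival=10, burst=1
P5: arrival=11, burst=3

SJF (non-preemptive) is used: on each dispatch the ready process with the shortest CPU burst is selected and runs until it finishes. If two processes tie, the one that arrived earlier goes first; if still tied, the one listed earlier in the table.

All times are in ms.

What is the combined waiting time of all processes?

Gantt: | P1 0-3 | P0 3-9 | P3 9-13 | P4 13-14 | P5 14-17 | P2 17-23 |
Completion: P0=9  P1=3  P2=23  P3=13  P4=14  P5=17
Turnaround (C−A): P0=9  P1=3  P2=19  P3=7  P4=4  P5=6
Waiting = turnaround − burst: P0=3, P1=0, P2=13, P3=3, P4=3, P5=3
Total waiting = 3 + 0 + 13 + 3 + 3 + 3 = 25

25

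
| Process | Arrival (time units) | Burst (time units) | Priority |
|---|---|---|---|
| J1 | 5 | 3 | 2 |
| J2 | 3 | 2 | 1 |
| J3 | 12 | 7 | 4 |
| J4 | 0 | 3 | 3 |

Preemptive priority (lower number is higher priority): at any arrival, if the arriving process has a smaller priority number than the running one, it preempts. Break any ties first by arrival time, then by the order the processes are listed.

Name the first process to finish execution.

Timeline: | J4 0-3 | J2 3-5 | J1 5-8 | idle 8-12 | J3 12-19 |
Completion: J1=8  J2=5  J3=19  J4=3
Finish order: J4 → J2 → J1 → J3

J4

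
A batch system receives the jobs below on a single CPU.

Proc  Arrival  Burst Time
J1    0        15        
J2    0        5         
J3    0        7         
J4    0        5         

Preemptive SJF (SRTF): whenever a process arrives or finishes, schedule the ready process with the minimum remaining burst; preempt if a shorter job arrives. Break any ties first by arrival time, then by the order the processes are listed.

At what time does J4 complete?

Schedule: | J2 0-5 | J4 5-10 | J3 10-17 | J1 17-32 |
Completion: J1=32  J2=5  J3=17  J4=10
Turnaround (C−A): J1=32  J2=5  J3=17  J4=10

10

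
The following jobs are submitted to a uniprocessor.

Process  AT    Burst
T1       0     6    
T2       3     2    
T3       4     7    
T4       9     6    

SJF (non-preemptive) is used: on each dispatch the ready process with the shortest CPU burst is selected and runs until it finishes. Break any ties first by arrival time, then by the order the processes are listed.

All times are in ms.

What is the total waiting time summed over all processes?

13

Timeline: | T1 0-6 | T2 6-8 | T3 8-15 | T4 15-21 |
Completion: T1=6  T2=8  T3=15  T4=21
Turnaround (C−A): T1=6  T2=5  T3=11  T4=12
Waiting = turnaround − burst: T1=0, T2=3, T3=4, T4=6
Total waiting = 0 + 3 + 4 + 6 = 13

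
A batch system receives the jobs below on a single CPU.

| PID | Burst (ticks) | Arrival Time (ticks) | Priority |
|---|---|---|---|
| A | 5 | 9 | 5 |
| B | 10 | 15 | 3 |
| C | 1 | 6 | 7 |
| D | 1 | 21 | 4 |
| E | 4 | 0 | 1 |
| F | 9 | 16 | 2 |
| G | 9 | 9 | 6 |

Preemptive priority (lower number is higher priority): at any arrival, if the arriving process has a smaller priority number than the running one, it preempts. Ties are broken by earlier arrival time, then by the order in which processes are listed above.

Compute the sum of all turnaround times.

86

Gantt: | E 0-4 | idle 4-6 | C 6-7 | idle 7-9 | A 9-14 | G 14-15 | B 15-16 | F 16-25 | B 25-34 | D 34-35 | G 35-43 |
Completion: A=14  B=34  C=7  D=35  E=4  F=25  G=43
Turnaround = completion − arrival: A=5, B=19, C=1, D=14, E=4, F=9, G=34
Total turnaround = 5 + 19 + 1 + 14 + 4 + 9 + 34 = 86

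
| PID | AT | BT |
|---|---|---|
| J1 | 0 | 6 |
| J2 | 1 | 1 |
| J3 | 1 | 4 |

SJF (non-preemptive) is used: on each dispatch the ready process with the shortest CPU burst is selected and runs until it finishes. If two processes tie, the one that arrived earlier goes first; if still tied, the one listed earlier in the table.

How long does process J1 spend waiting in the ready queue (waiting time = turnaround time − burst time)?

Gantt: | J1 0-6 | J2 6-7 | J3 7-11 |
Completion: J1=6  J2=7  J3=11
Turnaround (C−A): J1=6  J2=6  J3=10
Waiting(J1) = turnaround − burst = 6 − 6 = 0

0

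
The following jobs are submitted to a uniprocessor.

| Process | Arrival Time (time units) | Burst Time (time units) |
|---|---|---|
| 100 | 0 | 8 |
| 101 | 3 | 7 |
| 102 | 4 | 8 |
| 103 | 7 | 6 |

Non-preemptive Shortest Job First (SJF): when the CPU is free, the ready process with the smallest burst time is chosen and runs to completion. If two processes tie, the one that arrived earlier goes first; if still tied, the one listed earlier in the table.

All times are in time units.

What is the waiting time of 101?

11

Timeline: | 100 0-8 | 103 8-14 | 101 14-21 | 102 21-29 |
Completion: 100=8  101=21  102=29  103=14
Waiting(101) = turnaround − burst = 18 − 7 = 11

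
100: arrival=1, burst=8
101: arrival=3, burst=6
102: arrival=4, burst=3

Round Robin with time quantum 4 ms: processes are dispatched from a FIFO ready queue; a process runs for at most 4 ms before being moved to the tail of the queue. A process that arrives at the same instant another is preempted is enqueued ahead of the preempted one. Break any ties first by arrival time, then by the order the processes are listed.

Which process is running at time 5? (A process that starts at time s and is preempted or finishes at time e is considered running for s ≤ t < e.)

101

Gantt: | idle 0-1 | 100 1-5 | 101 5-9 | 102 9-12 | 100 12-16 | 101 16-18 |
Completion: 100=16  101=18  102=12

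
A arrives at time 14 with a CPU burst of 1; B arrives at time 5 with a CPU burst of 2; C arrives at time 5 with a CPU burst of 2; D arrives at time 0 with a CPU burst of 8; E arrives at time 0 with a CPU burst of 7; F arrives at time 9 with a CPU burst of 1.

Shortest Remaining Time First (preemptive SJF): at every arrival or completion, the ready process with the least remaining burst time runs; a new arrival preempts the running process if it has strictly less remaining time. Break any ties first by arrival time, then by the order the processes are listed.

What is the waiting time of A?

Schedule: | E 0-7 | B 7-9 | F 9-10 | C 10-12 | D 12-14 | A 14-15 | D 15-21 |
Completion: A=15  B=9  C=12  D=21  E=7  F=10
Waiting(A) = turnaround − burst = 1 − 1 = 0

0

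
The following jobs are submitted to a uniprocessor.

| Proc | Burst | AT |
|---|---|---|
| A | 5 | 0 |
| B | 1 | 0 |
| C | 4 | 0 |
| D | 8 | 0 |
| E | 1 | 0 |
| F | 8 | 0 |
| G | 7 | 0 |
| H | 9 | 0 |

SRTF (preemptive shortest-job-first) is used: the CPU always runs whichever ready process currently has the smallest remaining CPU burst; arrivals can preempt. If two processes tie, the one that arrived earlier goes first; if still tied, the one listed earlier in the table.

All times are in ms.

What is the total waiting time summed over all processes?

98

Timeline: | B 0-1 | E 1-2 | C 2-6 | A 6-11 | G 11-18 | D 18-26 | F 26-34 | H 34-43 |
Completion: A=11  B=1  C=6  D=26  E=2  F=34  G=18  H=43
Turnaround (C−A): A=11  B=1  C=6  D=26  E=2  F=34  G=18  H=43
Waiting = turnaround − burst: A=6, B=0, C=2, D=18, E=1, F=26, G=11, H=34
Total waiting = 6 + 0 + 2 + 18 + 1 + 26 + 11 + 34 = 98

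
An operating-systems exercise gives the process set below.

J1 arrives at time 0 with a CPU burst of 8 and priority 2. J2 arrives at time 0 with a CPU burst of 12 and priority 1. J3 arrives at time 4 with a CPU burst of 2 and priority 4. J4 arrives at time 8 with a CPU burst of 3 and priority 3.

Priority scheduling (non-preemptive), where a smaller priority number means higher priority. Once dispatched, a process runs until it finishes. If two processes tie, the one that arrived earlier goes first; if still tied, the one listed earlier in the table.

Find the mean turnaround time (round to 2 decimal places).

17.00

Schedule: | J2 0-12 | J1 12-20 | J4 20-23 | J3 23-25 |
Completion: J1=20  J2=12  J3=25  J4=23
Turnaround times: J1=20, J2=12, J3=21, J4=15
Average turnaround = (20+12+21+15) / 4 = 68/4 = 17.00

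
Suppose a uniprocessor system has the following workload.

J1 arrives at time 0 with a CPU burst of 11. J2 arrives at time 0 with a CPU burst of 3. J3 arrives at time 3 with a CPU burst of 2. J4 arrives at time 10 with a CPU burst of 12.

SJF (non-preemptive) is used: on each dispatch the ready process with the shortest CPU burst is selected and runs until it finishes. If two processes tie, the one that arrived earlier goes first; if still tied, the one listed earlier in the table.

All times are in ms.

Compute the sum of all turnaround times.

39

Schedule: | J2 0-3 | J3 3-5 | J1 5-16 | J4 16-28 |
Completion: J1=16  J2=3  J3=5  J4=28
Turnaround (C−A): J1=16  J2=3  J3=2  J4=18
Turnaround = completion − arrival: J1=16, J2=3, J3=2, J4=18
Total turnaround = 16 + 3 + 2 + 18 = 39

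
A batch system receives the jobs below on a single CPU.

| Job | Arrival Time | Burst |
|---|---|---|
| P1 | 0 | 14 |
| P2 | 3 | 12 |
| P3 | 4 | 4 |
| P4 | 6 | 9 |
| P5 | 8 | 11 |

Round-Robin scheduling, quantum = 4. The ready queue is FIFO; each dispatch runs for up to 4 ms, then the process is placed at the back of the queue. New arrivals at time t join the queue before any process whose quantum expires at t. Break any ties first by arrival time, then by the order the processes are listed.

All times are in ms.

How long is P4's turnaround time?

41

Timeline: | P1 0-4 | P2 4-8 | P3 8-12 | P1 12-16 | P4 16-20 | P5 20-24 | P2 24-28 | P1 28-32 | P4 32-36 | P5 36-40 | P2 40-44 | P1 44-46 | P4 46-47 | P5 47-50 |
Completion: P1=46  P2=44  P3=12  P4=47  P5=50
Turnaround(P4) = completion − arrival = 47 − 6 = 41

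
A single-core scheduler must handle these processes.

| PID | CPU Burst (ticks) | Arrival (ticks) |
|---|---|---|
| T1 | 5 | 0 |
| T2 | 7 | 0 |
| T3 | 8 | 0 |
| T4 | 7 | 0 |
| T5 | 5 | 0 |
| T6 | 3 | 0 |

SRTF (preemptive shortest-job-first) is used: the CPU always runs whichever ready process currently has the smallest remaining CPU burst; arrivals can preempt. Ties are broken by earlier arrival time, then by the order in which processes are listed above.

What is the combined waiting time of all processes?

Gantt: | T6 0-3 | T1 3-8 | T5 8-13 | T2 13-20 | T4 20-27 | T3 27-35 |
Completion: T1=8  T2=20  T3=35  T4=27  T5=13  T6=3
Turnaround (C−A): T1=8  T2=20  T3=35  T4=27  T5=13  T6=3
Waiting = turnaround − burst: T1=3, T2=13, T3=27, T4=20, T5=8, T6=0
Total waiting = 3 + 13 + 27 + 20 + 8 + 0 = 71

71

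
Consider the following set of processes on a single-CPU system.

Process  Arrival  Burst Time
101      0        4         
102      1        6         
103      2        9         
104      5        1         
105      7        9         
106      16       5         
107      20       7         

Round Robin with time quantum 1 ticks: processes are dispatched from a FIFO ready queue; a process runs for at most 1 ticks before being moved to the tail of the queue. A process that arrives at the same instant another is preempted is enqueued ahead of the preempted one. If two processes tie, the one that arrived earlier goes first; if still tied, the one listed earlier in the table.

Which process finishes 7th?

107

Timeline: | 101 0-1 | 102 1-2 | 101 2-3 | 103 3-4 | 102 4-5 | 101 5-6 | 103 6-7 | 104 7-8 | 102 8-9 | 101 9-10 | 105 10-11 | 103 11-12 | 102 12-13 | 105 13-14 | 103 14-15 | 102 15-16 | 105 16-17 | 103 17-18 | 106 18-19 | 102 19-20 | 105 20-21 | 103 21-22 | 106 22-23 | 107 23-24 | 105 24-25 | 103 25-26 | 106 26-27 | 107 27-28 | 105 28-29 | 103 29-30 | 106 30-31 | 107 31-32 | 105 32-33 | 103 33-34 | 106 34-35 | 107 35-36 | 105 36-37 | 107 37-38 | 105 38-39 | 107 39-41 |
Completion: 101=10  102=20  103=34  104=8  105=39  106=35  107=41
Finish order: 104 → 101 → 102 → 103 → 106 → 105 → 107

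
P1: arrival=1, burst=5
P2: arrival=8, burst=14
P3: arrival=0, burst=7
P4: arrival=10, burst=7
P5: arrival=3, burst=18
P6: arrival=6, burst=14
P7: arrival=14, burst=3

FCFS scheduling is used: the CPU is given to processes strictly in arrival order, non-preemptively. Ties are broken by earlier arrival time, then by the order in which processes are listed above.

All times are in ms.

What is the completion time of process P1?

Timeline: | P3 0-7 | P1 7-12 | P5 12-30 | P6 30-44 | P2 44-58 | P4 58-65 | P7 65-68 |
Completion: P1=12  P2=58  P3=7  P4=65  P5=30  P6=44  P7=68
Turnaround (C−A): P1=11  P2=50  P3=7  P4=55  P5=27  P6=38  P7=54

12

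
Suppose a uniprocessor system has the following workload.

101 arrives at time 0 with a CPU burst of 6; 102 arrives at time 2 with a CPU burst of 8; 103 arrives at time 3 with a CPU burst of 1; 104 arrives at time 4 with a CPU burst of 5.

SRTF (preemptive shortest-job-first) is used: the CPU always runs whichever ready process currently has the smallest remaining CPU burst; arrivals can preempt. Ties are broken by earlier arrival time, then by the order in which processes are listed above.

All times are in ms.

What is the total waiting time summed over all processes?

Gantt: | 101 0-3 | 103 3-4 | 101 4-7 | 104 7-12 | 102 12-20 |
Completion: 101=7  102=20  103=4  104=12
Waiting = turnaround − burst: 101=1, 102=10, 103=0, 104=3
Total waiting = 1 + 10 + 0 + 3 = 14

14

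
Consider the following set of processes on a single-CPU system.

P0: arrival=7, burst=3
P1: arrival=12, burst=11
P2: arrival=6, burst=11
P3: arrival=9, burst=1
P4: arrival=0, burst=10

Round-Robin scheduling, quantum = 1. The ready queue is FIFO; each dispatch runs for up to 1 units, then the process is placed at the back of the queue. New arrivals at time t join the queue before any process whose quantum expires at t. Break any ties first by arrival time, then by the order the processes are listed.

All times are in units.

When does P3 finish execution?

12

Schedule: | P4 0-6 | P2 6-7 | P4 7-8 | P0 8-9 | P2 9-10 | P4 10-11 | P3 11-12 | P0 12-13 | P2 13-14 | P4 14-15 | P1 15-16 | P0 16-17 | P2 17-18 | P4 18-19 | P1 19-20 | P2 20-21 | P1 21-22 | P2 22-23 | P1 23-24 | P2 24-25 | P1 25-26 | P2 26-27 | P1 27-28 | P2 28-29 | P1 29-30 | P2 30-31 | P1 31-32 | P2 32-33 | P1 33-36 |
Completion: P0=17  P1=36  P2=33  P3=12  P4=19
Turnaround (C−A): P0=10  P1=24  P2=27  P3=3  P4=19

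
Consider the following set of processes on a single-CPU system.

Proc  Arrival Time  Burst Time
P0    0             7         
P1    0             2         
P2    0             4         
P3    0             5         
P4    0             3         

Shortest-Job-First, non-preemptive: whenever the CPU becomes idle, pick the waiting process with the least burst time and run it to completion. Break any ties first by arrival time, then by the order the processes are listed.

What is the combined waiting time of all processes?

Schedule: | P1 0-2 | P4 2-5 | P2 5-9 | P3 9-14 | P0 14-21 |
Completion: P0=21  P1=2  P2=9  P3=14  P4=5
Waiting = turnaround − burst: P0=14, P1=0, P2=5, P3=9, P4=2
Total waiting = 14 + 0 + 5 + 9 + 2 = 30

30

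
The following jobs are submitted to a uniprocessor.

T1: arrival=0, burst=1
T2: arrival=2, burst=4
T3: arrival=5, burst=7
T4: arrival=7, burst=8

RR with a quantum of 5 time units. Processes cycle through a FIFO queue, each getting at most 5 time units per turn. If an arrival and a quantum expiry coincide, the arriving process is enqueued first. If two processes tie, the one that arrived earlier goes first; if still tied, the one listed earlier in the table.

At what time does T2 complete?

Schedule: | T1 0-1 | idle 1-2 | T2 2-6 | T3 6-11 | T4 11-16 | T3 16-18 | T4 18-21 |
Completion: T1=1  T2=6  T3=18  T4=21

6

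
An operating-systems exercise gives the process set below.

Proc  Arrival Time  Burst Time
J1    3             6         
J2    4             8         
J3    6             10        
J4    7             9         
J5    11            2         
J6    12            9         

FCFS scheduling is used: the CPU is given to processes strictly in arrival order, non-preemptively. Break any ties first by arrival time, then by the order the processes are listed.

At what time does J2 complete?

17

Gantt: | idle 0-3 | J1 3-9 | J2 9-17 | J3 17-27 | J4 27-36 | J5 36-38 | J6 38-47 |
Completion: J1=9  J2=17  J3=27  J4=36  J5=38  J6=47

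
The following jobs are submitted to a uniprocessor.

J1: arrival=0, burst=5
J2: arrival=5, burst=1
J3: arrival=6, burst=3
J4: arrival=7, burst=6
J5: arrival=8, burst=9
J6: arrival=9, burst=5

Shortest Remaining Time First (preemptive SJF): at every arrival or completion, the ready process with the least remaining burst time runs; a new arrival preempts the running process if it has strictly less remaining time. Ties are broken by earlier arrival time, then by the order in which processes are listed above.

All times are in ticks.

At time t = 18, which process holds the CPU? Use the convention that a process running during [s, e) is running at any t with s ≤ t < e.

J4

Timeline: | J1 0-5 | J2 5-6 | J3 6-9 | J6 9-14 | J4 14-20 | J5 20-29 |
Completion: J1=5  J2=6  J3=9  J4=20  J5=29  J6=14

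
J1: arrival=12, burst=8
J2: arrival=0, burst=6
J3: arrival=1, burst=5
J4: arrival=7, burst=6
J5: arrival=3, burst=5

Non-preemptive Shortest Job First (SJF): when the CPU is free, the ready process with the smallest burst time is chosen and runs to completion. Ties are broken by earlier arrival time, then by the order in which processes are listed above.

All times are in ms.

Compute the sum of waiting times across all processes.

Timeline: | J2 0-6 | J3 6-11 | J5 11-16 | J4 16-22 | J1 22-30 |
Completion: J1=30  J2=6  J3=11  J4=22  J5=16
Waiting = turnaround − burst: J1=10, J2=0, J3=5, J4=9, J5=8
Total waiting = 10 + 0 + 5 + 9 + 8 = 32

32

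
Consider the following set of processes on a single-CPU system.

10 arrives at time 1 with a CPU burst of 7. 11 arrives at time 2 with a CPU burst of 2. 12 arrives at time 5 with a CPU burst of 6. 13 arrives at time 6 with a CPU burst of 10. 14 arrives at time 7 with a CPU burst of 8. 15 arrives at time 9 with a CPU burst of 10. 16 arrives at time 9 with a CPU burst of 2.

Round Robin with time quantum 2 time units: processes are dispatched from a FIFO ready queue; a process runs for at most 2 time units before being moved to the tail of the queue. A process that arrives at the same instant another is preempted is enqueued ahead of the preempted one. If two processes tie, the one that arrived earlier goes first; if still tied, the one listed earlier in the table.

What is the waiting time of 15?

27

Timeline: | idle 0-1 | 10 1-3 | 11 3-5 | 10 5-7 | 12 7-9 | 13 9-11 | 14 11-13 | 10 13-15 | 15 15-17 | 16 17-19 | 12 19-21 | 13 21-23 | 14 23-25 | 10 25-26 | 15 26-28 | 12 28-30 | 13 30-32 | 14 32-34 | 15 34-36 | 13 36-38 | 14 38-40 | 15 40-42 | 13 42-44 | 15 44-46 |
Completion: 10=26  11=5  12=30  13=44  14=40  15=46  16=19
Waiting(15) = turnaround − burst = 37 − 10 = 27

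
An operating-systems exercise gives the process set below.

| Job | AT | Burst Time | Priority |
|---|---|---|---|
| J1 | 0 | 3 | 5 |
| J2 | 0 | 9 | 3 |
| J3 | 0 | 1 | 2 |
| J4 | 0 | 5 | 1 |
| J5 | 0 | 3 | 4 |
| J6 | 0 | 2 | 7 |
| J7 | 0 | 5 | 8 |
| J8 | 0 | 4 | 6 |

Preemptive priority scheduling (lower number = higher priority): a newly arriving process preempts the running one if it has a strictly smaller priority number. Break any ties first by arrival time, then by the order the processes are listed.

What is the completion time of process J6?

Timeline: | J4 0-5 | J3 5-6 | J2 6-15 | J5 15-18 | J1 18-21 | J8 21-25 | J6 25-27 | J7 27-32 |
Completion: J1=21  J2=15  J3=6  J4=5  J5=18  J6=27  J7=32  J8=25
Turnaround (C−A): J1=21  J2=15  J3=6  J4=5  J5=18  J6=27  J7=32  J8=25

27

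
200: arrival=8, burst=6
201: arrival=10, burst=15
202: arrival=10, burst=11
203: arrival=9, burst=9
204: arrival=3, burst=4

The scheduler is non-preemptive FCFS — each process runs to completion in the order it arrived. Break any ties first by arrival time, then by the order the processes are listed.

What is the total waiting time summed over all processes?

46

Gantt: | idle 0-3 | 204 3-7 | idle 7-8 | 200 8-14 | 203 14-23 | 201 23-38 | 202 38-49 |
Completion: 200=14  201=38  202=49  203=23  204=7
Turnaround (C−A): 200=6  201=28  202=39  203=14  204=4
Waiting = turnaround − burst: 200=0, 201=13, 202=28, 203=5, 204=0
Total waiting = 0 + 13 + 28 + 5 + 0 = 46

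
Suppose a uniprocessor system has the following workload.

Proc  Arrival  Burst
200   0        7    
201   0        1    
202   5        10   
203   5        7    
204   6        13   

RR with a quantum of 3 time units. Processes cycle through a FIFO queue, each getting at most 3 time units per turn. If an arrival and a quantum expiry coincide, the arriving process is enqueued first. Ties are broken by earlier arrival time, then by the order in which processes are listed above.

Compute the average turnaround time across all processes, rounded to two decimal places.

Schedule: | 200 0-3 | 201 3-4 | 200 4-7 | 202 7-10 | 203 10-13 | 204 13-16 | 200 16-17 | 202 17-20 | 203 20-23 | 204 23-26 | 202 26-29 | 203 29-30 | 204 30-33 | 202 33-34 | 204 34-38 |
Completion: 200=17  201=4  202=34  203=30  204=38
Turnaround (C−A): 200=17  201=4  202=29  203=25  204=32
Turnaround times: 200=17, 201=4, 202=29, 203=25, 204=32
Average turnaround = (17+4+29+25+32) / 5 = 107/5 = 21.40

21.40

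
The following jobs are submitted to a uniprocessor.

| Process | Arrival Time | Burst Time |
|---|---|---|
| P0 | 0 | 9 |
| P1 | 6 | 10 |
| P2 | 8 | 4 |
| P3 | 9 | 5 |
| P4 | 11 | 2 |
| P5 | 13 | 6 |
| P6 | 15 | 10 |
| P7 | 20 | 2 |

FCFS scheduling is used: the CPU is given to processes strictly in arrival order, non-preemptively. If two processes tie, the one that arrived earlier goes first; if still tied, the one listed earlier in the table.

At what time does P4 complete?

30

Schedule: | P0 0-9 | P1 9-19 | P2 19-23 | P3 23-28 | P4 28-30 | P5 30-36 | P6 36-46 | P7 46-48 |
Completion: P0=9  P1=19  P2=23  P3=28  P4=30  P5=36  P6=46  P7=48
Turnaround (C−A): P0=9  P1=13  P2=15  P3=19  P4=19  P5=23  P6=31  P7=28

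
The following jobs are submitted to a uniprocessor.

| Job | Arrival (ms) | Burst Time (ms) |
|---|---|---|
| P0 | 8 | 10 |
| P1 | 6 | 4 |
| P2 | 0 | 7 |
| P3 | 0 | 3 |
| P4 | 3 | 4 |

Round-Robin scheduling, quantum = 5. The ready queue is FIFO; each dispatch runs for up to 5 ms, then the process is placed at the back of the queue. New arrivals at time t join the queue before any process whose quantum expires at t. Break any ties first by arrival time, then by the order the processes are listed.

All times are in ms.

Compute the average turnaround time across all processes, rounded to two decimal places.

Timeline: | P2 0-5 | P3 5-8 | P4 8-12 | P2 12-14 | P1 14-18 | P0 18-28 |
Completion: P0=28  P1=18  P2=14  P3=8  P4=12
Turnaround times: P0=20, P1=12, P2=14, P3=8, P4=9
Average turnaround = (20+12+14+8+9) / 5 = 63/5 = 12.60

12.60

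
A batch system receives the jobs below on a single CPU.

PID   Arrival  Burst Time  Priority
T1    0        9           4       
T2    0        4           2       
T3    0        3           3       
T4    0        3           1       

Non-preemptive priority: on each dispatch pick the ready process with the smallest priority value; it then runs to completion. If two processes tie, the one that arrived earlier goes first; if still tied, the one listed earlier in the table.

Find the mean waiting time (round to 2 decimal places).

Gantt: | T4 0-3 | T2 3-7 | T3 7-10 | T1 10-19 |
Completion: T1=19  T2=7  T3=10  T4=3
Waiting times: T1=10, T2=3, T3=7, T4=0
Average waiting = (10+3+7+0) / 4 = 20/4 = 5.00

5.00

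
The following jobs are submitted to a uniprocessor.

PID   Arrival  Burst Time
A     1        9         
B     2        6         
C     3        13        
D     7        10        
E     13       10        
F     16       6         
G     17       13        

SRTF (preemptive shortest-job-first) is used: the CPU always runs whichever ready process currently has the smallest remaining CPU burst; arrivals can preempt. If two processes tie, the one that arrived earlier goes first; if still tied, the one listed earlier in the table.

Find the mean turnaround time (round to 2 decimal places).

26.29

Gantt: | idle 0-1 | A 1-2 | B 2-8 | A 8-16 | F 16-22 | D 22-32 | E 32-42 | C 42-55 | G 55-68 |
Completion: A=16  B=8  C=55  D=32  E=42  F=22  G=68
Turnaround times: A=15, B=6, C=52, D=25, E=29, F=6, G=51
Average turnaround = (15+6+52+25+29+6+51) / 7 = 184/7 = 26.29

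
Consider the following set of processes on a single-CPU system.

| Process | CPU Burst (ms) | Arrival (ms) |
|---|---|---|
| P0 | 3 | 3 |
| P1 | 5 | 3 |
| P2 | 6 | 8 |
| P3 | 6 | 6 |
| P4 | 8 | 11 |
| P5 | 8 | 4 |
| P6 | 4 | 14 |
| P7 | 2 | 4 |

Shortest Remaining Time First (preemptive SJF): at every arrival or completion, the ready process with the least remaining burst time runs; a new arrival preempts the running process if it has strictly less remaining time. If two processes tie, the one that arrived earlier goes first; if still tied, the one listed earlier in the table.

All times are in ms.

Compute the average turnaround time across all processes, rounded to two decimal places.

15.75

Gantt: | idle 0-3 | P0 3-6 | P7 6-8 | P1 8-13 | P3 13-14 | P6 14-18 | P3 18-23 | P2 23-29 | P5 29-37 | P4 37-45 |
Completion: P0=6  P1=13  P2=29  P3=23  P4=45  P5=37  P6=18  P7=8
Turnaround (C−A): P0=3  P1=10  P2=21  P3=17  P4=34  P5=33  P6=4  P7=4
Turnaround times: P0=3, P1=10, P2=21, P3=17, P4=34, P5=33, P6=4, P7=4
Average turnaround = (3+10+21+17+34+33+4+4) / 8 = 126/8 = 15.75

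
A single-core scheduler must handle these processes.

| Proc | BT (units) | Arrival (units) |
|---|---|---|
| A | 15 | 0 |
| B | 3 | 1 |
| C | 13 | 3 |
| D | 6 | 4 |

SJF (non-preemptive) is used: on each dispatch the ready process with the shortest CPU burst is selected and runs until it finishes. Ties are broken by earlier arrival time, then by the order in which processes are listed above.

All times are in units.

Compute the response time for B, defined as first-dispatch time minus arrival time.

14

Timeline: | A 0-15 | B 15-18 | D 18-24 | C 24-37 |
Completion: A=15  B=18  C=37  D=24
Turnaround (C−A): A=15  B=17  C=34  D=20
Response(B) = first start − arrival = 15 − 1 = 14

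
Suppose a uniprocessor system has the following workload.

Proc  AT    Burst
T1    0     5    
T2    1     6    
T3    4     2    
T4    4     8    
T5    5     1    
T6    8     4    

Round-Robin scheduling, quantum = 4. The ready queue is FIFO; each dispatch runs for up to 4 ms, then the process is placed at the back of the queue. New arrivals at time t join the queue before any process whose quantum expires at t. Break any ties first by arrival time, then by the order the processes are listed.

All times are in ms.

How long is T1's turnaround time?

Timeline: | T1 0-4 | T2 4-8 | T3 8-10 | T4 10-14 | T1 14-15 | T5 15-16 | T6 16-20 | T2 20-22 | T4 22-26 |
Completion: T1=15  T2=22  T3=10  T4=26  T5=16  T6=20
Turnaround (C−A): T1=15  T2=21  T3=6  T4=22  T5=11  T6=12
Turnaround(T1) = completion − arrival = 15 − 0 = 15

15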